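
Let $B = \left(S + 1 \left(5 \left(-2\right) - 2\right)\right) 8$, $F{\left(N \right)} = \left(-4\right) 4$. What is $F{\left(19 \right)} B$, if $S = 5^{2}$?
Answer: $-1664$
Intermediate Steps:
$F{\left(N \right)} = -16$
$S = 25$
$B = 104$ ($B = \left(25 + 1 \left(5 \left(-2\right) - 2\right)\right) 8 = \left(25 + 1 \left(-10 - 2\right)\right) 8 = \left(25 + 1 \left(-12\right)\right) 8 = \left(25 - 12\right) 8 = 13 \cdot 8 = 104$)
$F{\left(19 \right)} B = \left(-16\right) 104 = -1664$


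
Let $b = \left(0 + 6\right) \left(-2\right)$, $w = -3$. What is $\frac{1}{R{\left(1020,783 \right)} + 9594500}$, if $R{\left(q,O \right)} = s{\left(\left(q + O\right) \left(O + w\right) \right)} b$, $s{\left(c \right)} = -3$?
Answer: $\frac{1}{9594536} \approx 1.0423 \cdot 10^{-7}$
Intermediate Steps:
$b = -12$ ($b = 6 \left(-2\right) = -12$)
$R{\left(q,O \right)} = 36$ ($R{\left(q,O \right)} = \left(-3\right) \left(-12\right) = 36$)
$\frac{1}{R{\left(1020,783 \right)} + 9594500} = \frac{1}{36 + 9594500} = \frac{1}{9594536}$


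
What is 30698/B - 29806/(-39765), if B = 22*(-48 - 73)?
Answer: -51880109/4811565 ≈ -10.782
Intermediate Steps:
B = -2662 (B = 22*(-121) = -2662)
30698/B - 29806/(-39765) = 30698/(-2662) - 29806/(-39765) = 30698*(-1/2662) - 29806*(-1/39765) = -15349/1331 + 29806/39765 = -51880109/4811565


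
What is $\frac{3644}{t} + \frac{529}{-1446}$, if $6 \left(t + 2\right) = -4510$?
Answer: $- \frac{17003741}{3269406} \approx -5.2009$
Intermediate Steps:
$t = - \frac{2261}{3}$ ($t = -2 + \frac{1}{6} \left(-4510\right) = -2 - \frac{2255}{3} = - \frac{2261}{3} \approx -753.67$)
$\frac{3644}{t} + \frac{529}{-1446} = \frac{3644}{- \frac{2261}{3}} + \frac{529}{-1446} = 3644 \left(- \frac{3}{2261}\right) + 529 \left(- \frac{1}{1446}\right) = - \frac{10932}{2261} - \frac{529}{1446} = - \frac{17003741}{3269406}$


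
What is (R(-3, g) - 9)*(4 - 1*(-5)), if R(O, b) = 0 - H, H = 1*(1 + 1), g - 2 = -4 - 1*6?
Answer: -99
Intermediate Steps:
g = -8 (g = 2 + (-4 - 1*6) = 2 + (-4 - 6) = 2 - 10 = -8)
H = 2 (H = 1*2 = 2)
R(O, b) = -2 (R(O, b) = 0 - 1*2 = 0 - 2 = -2)
(R(-3, g) - 9)*(4 - 1*(-5)) = (-2 - 9)*(4 - 1*(-5)) = -11*(4 + 5) = -11*9 = -99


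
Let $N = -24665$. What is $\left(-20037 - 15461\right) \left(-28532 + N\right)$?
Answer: $1888387106$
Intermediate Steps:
$\left(-20037 - 15461\right) \left(-28532 + N\right) = \left(-20037 - 15461\right) \left(-28532 - 24665\right) = \left(-35498\right) \left(-53197\right) = 1888387106$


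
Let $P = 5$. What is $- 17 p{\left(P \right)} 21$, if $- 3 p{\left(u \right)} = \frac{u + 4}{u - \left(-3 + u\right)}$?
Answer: $357$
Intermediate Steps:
$p{\left(u \right)} = - \frac{4}{9} - \frac{u}{9}$ ($p{\left(u \right)} = - \frac{\left(u + 4\right) \frac{1}{u - \left(-3 + u\right)}}{3} = - \frac{\left(4 + u\right) \frac{1}{3}}{3} = - \frac{\frac{4}{3} + \frac{u}{3}}{3} = - \frac{4}{9} - \frac{u}{9}$)
$- 17 p{\left(P \right)} 21 = - 17 \left(- \frac{4}{9} - \frac{5}{9}\right) 21 = \left(-17\right) \left(-1\right) 21 = 17 \cdot 21 = 357$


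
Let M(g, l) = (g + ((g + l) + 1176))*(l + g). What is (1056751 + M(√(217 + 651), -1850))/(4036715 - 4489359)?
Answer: -2305387/452644 + 2187*√217/113161 ≈ -4.8085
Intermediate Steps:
M(g, l) = (g + l)*(1176 + l + 2*g) (M(g, l) = (g + (1176 + g + l))*(g + l) = (1176 + l + 2*g)*(g + l) = (g + l)*(1176 + l + 2*g))
(1056751 + M(√(217 + 651), -1850))/(4036715 - 4489359) = (1056751 + ((-1850)² + 2*(√(217 + 651))² + 1176*√(217 + 651) + 1176*(-1850) + 3*√(217 + 651)*(-1850)))/(4036715 - 4489359) = (1056751 + (3422500 + 2*(√868)² + 1176*√868 - 2175600 + 3*√868*(-1850)))/(-452644) = (1056751 + (3422500 + 2*(2*√217)² + 1176*(2*√217) - 2175600 + 3*(2*√217)*(-1850)))*(-1/452644) = (1056751 + (3422500 + 2*868 + 2352*√217 - 2175600 - 11100*√217))*(-1/452644) = (1056751 + (3422500 + 1736 + 2352*√217 - 2175600 - 11100*√217))*(-1/452644) = (1056751 + (1248636 - 8748*√217))*(-1/452644) = (2305387 - 8748*√217)*(-1/452644) = -2305387/452644 + 2187*√217/113161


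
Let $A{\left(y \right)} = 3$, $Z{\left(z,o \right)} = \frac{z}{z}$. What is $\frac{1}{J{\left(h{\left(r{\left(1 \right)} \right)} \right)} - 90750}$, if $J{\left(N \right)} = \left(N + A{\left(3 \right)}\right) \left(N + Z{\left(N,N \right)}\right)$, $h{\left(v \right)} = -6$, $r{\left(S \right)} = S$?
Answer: $- \frac{1}{90735} \approx -1.1021 \cdot 10^{-5}$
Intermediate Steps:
$Z{\left(z,o \right)} = 1$
$J{\left(N \right)} = \left(1 + N\right) \left(3 + N\right)$ ($J{\left(N \right)} = \left(N + 3\right) \left(N + 1\right) = \left(3 + N\right) \left(1 + N\right) = \left(1 + N\right) \left(3 + N\right)$)
$\frac{1}{J{\left(h{\left(r{\left(1 \right)} \right)} \right)} - 90750} = \frac{1}{\left(3 + \left(-6\right)^{2} + 4 \left(-6\right)\right) - 90750} = \frac{1}{\left(3 + 36 - 24\right) - 90750} = \frac{1}{15 - 90750} = \frac{1}{-90735} = - \frac{1}{90735}$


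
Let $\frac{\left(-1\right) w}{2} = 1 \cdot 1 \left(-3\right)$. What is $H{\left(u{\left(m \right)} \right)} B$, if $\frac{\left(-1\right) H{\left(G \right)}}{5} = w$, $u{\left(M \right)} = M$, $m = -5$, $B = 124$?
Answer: $-3720$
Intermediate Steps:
$w = 6$ ($w = - 2 \cdot 1 \cdot 1 \left(-3\right) = - 2 \cdot 1 \left(-3\right) = \left(-2\right) \left(-3\right) = 6$)
$H{\left(G \right)} = -30$ ($H{\left(G \right)} = \left(-5\right) 6 = -30$)
$H{\left(u{\left(m \right)} \right)} B = \left(-30\right) 124 = -3720$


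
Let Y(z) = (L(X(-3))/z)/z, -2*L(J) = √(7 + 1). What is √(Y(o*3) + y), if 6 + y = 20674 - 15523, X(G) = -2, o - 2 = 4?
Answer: √(1666980 - √2)/18 ≈ 71.729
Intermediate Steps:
o = 6 (o = 2 + 4 = 6)
L(J) = -√2 (L(J) = -√(7 + 1)/2 = -√2)
y = 5145 (y = -6 + (20674 - 15523) = -6 + 5151 = 5145)
Y(z) = -√2/z² (Y(z) = ((-√2)/z)/z = (-√2/z)/z = -√2/z²)
√(Y(o*3) + y) = √(-√2/(6*3)² + 5145) = √(-1*√2/18² + 5145) = √(-1*√2*1/324 + 5145) = √(-√2/324 + 5145) = √(5145 - √2/324)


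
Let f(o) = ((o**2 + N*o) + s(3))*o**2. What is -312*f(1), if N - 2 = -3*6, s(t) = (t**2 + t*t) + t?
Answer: -1872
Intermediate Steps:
s(t) = t + 2*t**2 (s(t) = (t**2 + t**2) + t = 2*t**2 + t = t + 2*t**2)
N = -16 (N = 2 - 3*6 = 2 - 18 = -16)
f(o) = o**2*(21 + o**2 - 16*o) (f(o) = ((o**2 - 16*o) + 3*(1 + 2*3))*o**2 = ((o**2 - 16*o) + 3*(1 + 6))*o**2 = ((o**2 - 16*o) + 3*7)*o**2 = ((o**2 - 16*o) + 21)*o**2 = (21 + o**2 - 16*o)*o**2 = o**2*(21 + o**2 - 16*o))
-312*f(1) = -312*1**2*(21 + 1**2 - 16*1) = -312*(21 + 1 - 16) = -312*6 = -1872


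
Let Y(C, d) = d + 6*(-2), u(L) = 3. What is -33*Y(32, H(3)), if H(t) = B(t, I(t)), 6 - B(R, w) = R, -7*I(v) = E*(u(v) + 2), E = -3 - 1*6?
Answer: 297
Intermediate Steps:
E = -9 (E = -3 - 6 = -9)
I(v) = 45/7 (I(v) = -(-9)*(3 + 2)/7 = -(-9)*5/7 = -⅐*(-45) = 45/7)
B(R, w) = 6 - R
H(t) = 6 - t
Y(C, d) = -12 + d (Y(C, d) = d - 12 = -12 + d)
-33*Y(32, H(3)) = -33*(-12 + (6 - 1*3)) = -33*(-12 + (6 - 3)) = -33*(-12 + 3) = -33*(-9) = 297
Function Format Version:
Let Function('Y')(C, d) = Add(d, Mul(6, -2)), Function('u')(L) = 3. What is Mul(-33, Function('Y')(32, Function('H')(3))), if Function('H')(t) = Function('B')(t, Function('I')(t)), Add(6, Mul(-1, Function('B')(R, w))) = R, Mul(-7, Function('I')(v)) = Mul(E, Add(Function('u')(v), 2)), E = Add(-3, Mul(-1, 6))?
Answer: 297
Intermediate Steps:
E = -9 (E = Add(-3, -6) = -9)
Function('I')(v) = Rational(45, 7) (Function('I')(v) = Mul(Rational(-1, 7), Mul(-9, Add(3, 2))) = Mul(Rational(-1, 7), Mul(-9, 5)) = Mul(Rational(-1, 7), -45) = Rational(45, 7))
Function('B')(R, w) = Add(6, Mul(-1, R))
Function('H')(t) = Add(6, Mul(-1, t))
Function('Y')(C, d) = Add(-12, d) (Function('Y')(C, d) = Add(d, -12) = Add(-12, d))
Mul(-33, Function('Y')(32, Function('H')(3))) = Mul(-33, Add(-12, Add(6, Mul(-1, 3)))) = Mul(-33, Add(-12, Add(6, -3))) = Mul(-33, Add(-12, 3)) = Mul(-33, -9) = 297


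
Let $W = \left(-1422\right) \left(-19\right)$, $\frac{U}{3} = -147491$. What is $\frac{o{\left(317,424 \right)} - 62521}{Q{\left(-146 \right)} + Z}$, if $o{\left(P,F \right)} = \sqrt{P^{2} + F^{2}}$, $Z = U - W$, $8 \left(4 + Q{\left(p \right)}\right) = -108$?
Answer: $\frac{125042}{939017} - \frac{2 \sqrt{280265}}{939017} \approx 0.13204$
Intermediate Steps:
$U = -442473$ ($U = 3 \left(-147491\right) = -442473$)
$Q{\left(p \right)} = - \frac{35}{2}$ ($Q{\left(p \right)} = -4 + \frac{1}{8} \left(-108\right) = -4 - \frac{27}{2} = - \frac{35}{2}$)
$W = 27018$
$Z = -469491$ ($Z = -442473 - 27018 = -469491$)
$o{\left(P,F \right)} = \sqrt{F^{2} + P^{2}}$
$\frac{o{\left(317,424 \right)} - 62521}{Q{\left(-146 \right)} + Z} = \frac{\sqrt{424^{2} + 317^{2}} - 62521}{- \frac{35}{2} - 469491} = \frac{\sqrt{179776 + 100489} - 62521}{- \frac{939017}{2}} = \left(\sqrt{280265} - 62521\right) \left(- \frac{2}{939017}\right) = \left(-62521 + \sqrt{280265}\right) \left(- \frac{2}{939017}\right) = \frac{125042}{939017} - \frac{2 \sqrt{280265}}{939017}$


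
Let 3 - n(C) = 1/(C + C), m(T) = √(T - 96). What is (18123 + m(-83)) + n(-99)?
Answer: 3588949/198 + I*√179 ≈ 18126.0 + 13.379*I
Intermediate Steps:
m(T) = √(-96 + T)
n(C) = 3 - 1/(2*C) (n(C) = 3 - 1/(C + C) = 3 - 1/(2*C))
(18123 + m(-83)) + n(-99) = (18123 + √(-96 - 83)) + (3 - ½/(-99)) = (18123 + √(-179)) + (3 - ½*(-1/99)) = (18123 + I*√179) + (3 + 1/198) = (18123 + I*√179) + 595/198 = 3588949/198 + I*√179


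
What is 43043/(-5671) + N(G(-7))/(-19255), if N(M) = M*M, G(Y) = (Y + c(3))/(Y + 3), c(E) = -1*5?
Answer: -828844004/109195105 ≈ -7.5905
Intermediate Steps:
c(E) = -5
G(Y) = (-5 + Y)/(3 + Y) (G(Y) = (Y - 5)/(Y + 3) = (-5 + Y)/(3 + Y))
N(M) = M**2
43043/(-5671) + N(G(-7))/(-19255) = 43043/(-5671) + ((-5 - 7)/(3 - 7))**2/(-19255) = 43043*(-1/5671) + (-12/(-4))**2*(-1/19255) = -43043/5671 + (-1/4*(-12))**2*(-1/19255) = -43043/5671 + 3**2*(-1/19255) = -43043/5671 + 9*(-1/19255) = -43043/5671 - 9/19255 = -828844004/109195105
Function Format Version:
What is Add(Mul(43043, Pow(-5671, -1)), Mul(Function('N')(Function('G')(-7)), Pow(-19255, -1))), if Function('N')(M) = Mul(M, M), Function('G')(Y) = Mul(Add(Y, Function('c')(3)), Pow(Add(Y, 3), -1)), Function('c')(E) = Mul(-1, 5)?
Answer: Rational(-828844004, 109195105) ≈ -7.5905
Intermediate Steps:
Function('c')(E) = -5
Function('G')(Y) = Mul(Pow(Add(3, Y), -1), Add(-5, Y)) (Function('G')(Y) = Mul(Add(Y, -5), Pow(Add(Y, 3), -1)) = Mul(Add(-5, Y), Pow(Add(3, Y), -1)) = Mul(Pow(Add(3, Y), -1), Add(-5, Y)))
Function('N')(M) = Pow(M, 2)
Add(Mul(43043, Pow(-5671, -1)), Mul(Function('N')(Function('G')(-7)), Pow(-19255, -1))) = Add(Mul(43043, Pow(-5671, -1)), Mul(Pow(Mul(Pow(Add(3, -7), -1), Add(-5, -7)), 2), Pow(-19255, -1))) = Add(Mul(43043, Rational(-1, 5671)), Mul(Pow(Mul(Pow(-4, -1), -12), 2), Rational(-1, 19255))) = Add(Rational(-43043, 5671), Mul(Pow(Mul(Rational(-1, 4), -12), 2), Rational(-1, 19255))) = Add(Rational(-43043, 5671), Mul(Pow(3, 2), Rational(-1, 19255))) = Add(Rational(-43043, 5671), Mul(9, Rational(-1, 19255))) = Add(Rational(-43043, 5671), Rational(-9, 19255)) = Rational(-828844004, 109195105)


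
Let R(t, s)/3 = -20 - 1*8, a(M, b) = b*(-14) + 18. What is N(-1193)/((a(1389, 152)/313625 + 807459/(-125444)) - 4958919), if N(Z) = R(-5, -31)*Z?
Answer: -788515606678800/39019180383436243 ≈ -0.020208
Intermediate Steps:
a(M, b) = 18 - 14*b (a(M, b) = -14*b + 18 = 18 - 14*b)
R(t, s) = -84 (R(t, s) = 3*(-20 - 1*8) = 3*(-20 - 8) = 3*(-28) = -84)
N(Z) = -84*Z
N(-1193)/((a(1389, 152)/313625 + 807459/(-125444)) - 4958919) = (-84*(-1193))/(((18 - 14*152)/313625 + 807459/(-125444)) - 4958919) = 100212/(((18 - 2128)*(1/313625) + 807459*(-1/125444)) - 4958919) = 100212/((-2110*1/313625 - 807459/125444) - 4958919) = 100212/((-422/62725 - 807459/125444) - 4958919) = 100212/(-50700803143/7868474900 - 4958919) = 100212/(-39019180383436243/7868474900) = 100212*(-7868474900/39019180383436243) = -788515606678800/39019180383436243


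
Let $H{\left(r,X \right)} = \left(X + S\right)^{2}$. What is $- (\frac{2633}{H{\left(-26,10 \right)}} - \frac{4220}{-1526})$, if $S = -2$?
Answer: $- \frac{2144019}{48832} \approx -43.906$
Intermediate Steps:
$H{\left(r,X \right)} = \left(-2 + X\right)^{2}$ ($H{\left(r,X \right)} = \left(X - 2\right)^{2} = \left(-2 + X\right)^{2}$)
$- (\frac{2633}{H{\left(-26,10 \right)}} - \frac{4220}{-1526}) = - (\frac{2633}{\left(-2 + 10\right)^{2}} - \frac{4220}{-1526}) = - (\frac{2633}{8^{2}} - - \frac{2110}{763}) = - (\frac{2633}{64} + \frac{2110}{763}) = \left(-1\right) \frac{2144019}{48832} = - \frac{2144019}{48832}$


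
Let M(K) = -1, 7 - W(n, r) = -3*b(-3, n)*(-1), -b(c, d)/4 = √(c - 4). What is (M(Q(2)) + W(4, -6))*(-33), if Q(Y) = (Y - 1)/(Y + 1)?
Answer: -198 - 396*I*√7 ≈ -198.0 - 1047.7*I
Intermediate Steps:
b(c, d) = -4*√(-4 + c) (b(c, d) = -4*√(c - 4) = -4*√(-4 + c))
Q(Y) = (-1 + Y)/(1 + Y)
W(n, r) = 7 + 12*I*√7 (W(n, r) = 7 - (-(-12)*√(-4 - 3))*(-1) = 7 - (-(-12)*√(-7))*(-1) = 7 - (-(-12)*I*√7)*(-1) = 7 - 12*I*√7*(-1) = 7 - (-12)*I*√7 = 7 + 12*I*√7)
(M(Q(2)) + W(4, -6))*(-33) = (-1 + (7 + 12*I*√7))*(-33) = (6 + 12*I*√7)*(-33) = -198 - 396*I*√7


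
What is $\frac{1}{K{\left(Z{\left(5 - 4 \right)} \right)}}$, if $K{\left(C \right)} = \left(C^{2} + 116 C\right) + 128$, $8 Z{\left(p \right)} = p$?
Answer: $\frac{64}{9121} \approx 0.0070168$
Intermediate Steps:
$Z{\left(p \right)} = \frac{p}{8}$
$K{\left(C \right)} = 128 + C^{2} + 116 C$
$\frac{1}{K{\left(Z{\left(5 - 4 \right)} \right)}} = \frac{1}{128 + \left(\frac{5 - 4}{8}\right)^{2} + 116 \frac{5 - 4}{8}} = \frac{1}{128 + \left(\frac{1}{8} \cdot 1\right)^{2} + 116 \cdot \frac{1}{8} \cdot 1} = \frac{1}{128 + \left(\frac{1}{8}\right)^{2} + 116 \cdot \frac{1}{8}} = \frac{1}{128 + \frac{1}{64} + \frac{29}{2}} = \frac{1}{\frac{9121}{64}} = \frac{64}{9121}$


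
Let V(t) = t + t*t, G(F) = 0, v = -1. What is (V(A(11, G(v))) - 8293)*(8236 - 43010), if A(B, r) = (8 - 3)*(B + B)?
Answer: -136209758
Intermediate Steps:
A(B, r) = 10*B (A(B, r) = 5*(2*B) = 10*B)
V(t) = t + t²
(V(A(11, G(v))) - 8293)*(8236 - 43010) = ((10*11)*(1 + 10*11) - 8293)*(8236 - 43010) = (110*(1 + 110) - 8293)*(-34774) = (110*111 - 8293)*(-34774) = (12210 - 8293)*(-34774) = 3917*(-34774) = -136209758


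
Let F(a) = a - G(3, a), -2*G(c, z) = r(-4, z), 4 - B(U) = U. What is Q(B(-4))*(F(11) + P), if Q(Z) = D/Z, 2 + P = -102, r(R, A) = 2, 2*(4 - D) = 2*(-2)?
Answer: -69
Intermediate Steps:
D = 6 (D = 4 - (-2) = 4 - ½*(-4) = 4 + 2 = 6)
P = -104 (P = -2 - 102 = -104)
B(U) = 4 - U
G(c, z) = -1 (G(c, z) = -½*2 = -1)
F(a) = 1 + a (F(a) = a - 1*(-1) = a + 1 = 1 + a)
Q(Z) = 6/Z
Q(B(-4))*(F(11) + P) = (6/(4 - 1*(-4)))*((1 + 11) - 104) = (6/(4 + 4))*(12 - 104) = (6/8)*(-92) = (6*(⅛))*(-92) = (¾)*(-92) = -69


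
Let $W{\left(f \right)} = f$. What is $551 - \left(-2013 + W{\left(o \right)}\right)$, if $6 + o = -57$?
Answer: $2627$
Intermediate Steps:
$o = -63$ ($o = -6 - 57 = -63$)
$551 - \left(-2013 + W{\left(o \right)}\right) = 551 + \left(2013 - -63\right) = 551 + \left(2013 + 63\right) = 551 + 2076 = 2627$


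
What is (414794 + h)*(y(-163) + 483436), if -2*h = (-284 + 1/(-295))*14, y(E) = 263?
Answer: 59471129188203/295 ≈ 2.0160e+11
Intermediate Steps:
h = 586467/295 (h = -(-284 + 1/(-295))*14/2 = -(-284 - 1/295)*14/2 = -(-83781)*14/590 = -½*(-1172934/295) = 586467/295 ≈ 1988.0)
(414794 + h)*(y(-163) + 483436) = (414794 + 586467/295)*(263 + 483436) = (122950697/295)*483699 = 59471129188203/295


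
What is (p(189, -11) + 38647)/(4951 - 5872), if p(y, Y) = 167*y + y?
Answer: -70399/921 ≈ -76.438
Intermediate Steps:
p(y, Y) = 168*y
(p(189, -11) + 38647)/(4951 - 5872) = (168*189 + 38647)/(4951 - 5872) = (31752 + 38647)/(-921) = 70399*(-1/921) = -70399/921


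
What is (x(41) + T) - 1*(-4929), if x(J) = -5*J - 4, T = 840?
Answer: 5560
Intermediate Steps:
x(J) = -4 - 5*J
(x(41) + T) - 1*(-4929) = ((-4 - 5*41) + 840) - 1*(-4929) = ((-4 - 205) + 840) + 4929 = (-209 + 840) + 4929 = 631 + 4929 = 5560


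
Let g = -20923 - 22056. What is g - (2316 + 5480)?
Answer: -50775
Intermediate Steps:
g = -42979
g - (2316 + 5480) = -42979 - (2316 + 5480) = -42979 - 1*7796 = -42979 - 7796 = -50775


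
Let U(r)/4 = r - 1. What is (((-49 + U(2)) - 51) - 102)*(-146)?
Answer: 28908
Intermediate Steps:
U(r) = -4 + 4*r (U(r) = 4*(r - 1) = 4*(-1 + r) = -4 + 4*r)
(((-49 + U(2)) - 51) - 102)*(-146) = (((-49 + (-4 + 4*2)) - 51) - 102)*(-146) = (((-49 + (-4 + 8)) - 51) - 102)*(-146) = (((-49 + 4) - 51) - 102)*(-146) = ((-45 - 51) - 102)*(-146) = (-96 - 102)*(-146) = -198*(-146) = 28908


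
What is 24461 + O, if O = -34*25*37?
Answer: -6989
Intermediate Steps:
O = -31450 (O = -850*37 = -31450)
24461 + O = 24461 - 31450 = -6989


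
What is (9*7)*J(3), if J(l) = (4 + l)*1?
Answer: 441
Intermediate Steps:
J(l) = 4 + l
(9*7)*J(3) = (9*7)*(4 + 3) = 63*7 = 441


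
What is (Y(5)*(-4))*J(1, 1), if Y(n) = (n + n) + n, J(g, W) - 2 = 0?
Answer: -120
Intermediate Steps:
J(g, W) = 2 (J(g, W) = 2 + 0 = 2)
Y(n) = 3*n (Y(n) = 2*n + n = 3*n)
(Y(5)*(-4))*J(1, 1) = ((3*5)*(-4))*2 = (15*(-4))*2 = -60*2 = -120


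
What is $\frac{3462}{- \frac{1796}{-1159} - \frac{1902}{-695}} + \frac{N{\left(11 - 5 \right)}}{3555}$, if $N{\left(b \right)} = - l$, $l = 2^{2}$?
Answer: $\frac{4956833240749}{6137064045} \approx 807.69$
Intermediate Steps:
$l = 4$
$N{\left(b \right)} = -4$ ($N{\left(b \right)} = \left(-1\right) 4 = -4$)
$\frac{3462}{- \frac{1796}{-1159} - \frac{1902}{-695}} + \frac{N{\left(11 - 5 \right)}}{3555} = \frac{3462}{- \frac{1796}{-1159} - \frac{1902}{-695}} - \frac{4}{3555} = \frac{3462}{\left(-1796\right) \left(- \frac{1}{1159}\right) - - \frac{1902}{695}} - \frac{4}{3555} = \frac{3462}{\frac{1796}{1159} + \frac{1902}{695}} - \frac{4}{3555} = \frac{3462}{\frac{3452638}{805505}} - \frac{4}{3555} = 3462 \cdot \frac{805505}{3452638} - \frac{4}{3555} = \frac{1394329155}{1726319} - \frac{4}{3555} = \frac{4956833240749}{6137064045}$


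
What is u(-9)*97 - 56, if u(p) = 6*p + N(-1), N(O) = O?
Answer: -5391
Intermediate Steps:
u(p) = -1 + 6*p (u(p) = 6*p - 1 = -1 + 6*p)
u(-9)*97 - 56 = (-1 + 6*(-9))*97 - 56 = (-1 - 54)*97 - 56 = -55*97 - 56 = -5335 - 56 = -5391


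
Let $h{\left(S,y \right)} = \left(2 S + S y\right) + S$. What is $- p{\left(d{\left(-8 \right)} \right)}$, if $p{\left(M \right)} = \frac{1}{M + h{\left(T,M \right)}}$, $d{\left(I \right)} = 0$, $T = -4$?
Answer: $\frac{1}{12} \approx 0.083333$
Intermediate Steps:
$h{\left(S,y \right)} = 3 S + S y$
$p{\left(M \right)} = \frac{1}{-12 - 3 M}$ ($p{\left(M \right)} = \frac{1}{M - 4 \left(3 + M\right)} = \frac{1}{M - \left(12 + 4 M\right)} = \frac{1}{-12 - 3 M}$)
$- p{\left(d{\left(-8 \right)} \right)} = - \frac{1}{3 \left(-4 - 0\right)} = - \frac{1}{3 \left(-4 + 0\right)} = - \frac{1}{3 \left(-4\right)} = - \frac{-1}{3 \cdot 4} = \left(-1\right) \left(- \frac{1}{12}\right) = \frac{1}{12}$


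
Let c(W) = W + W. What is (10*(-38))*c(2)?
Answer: -1520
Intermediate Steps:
c(W) = 2*W
(10*(-38))*c(2) = (10*(-38))*(2*2) = -380*4 = -1520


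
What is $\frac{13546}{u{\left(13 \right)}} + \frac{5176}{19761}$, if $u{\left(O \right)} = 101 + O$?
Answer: $\frac{44712095}{375459} \approx 119.09$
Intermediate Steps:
$\frac{13546}{u{\left(13 \right)}} + \frac{5176}{19761} = \frac{13546}{101 + 13} + \frac{5176}{19761} = \frac{13546}{114} + 5176 \cdot \frac{1}{19761} = 13546 \cdot \frac{1}{114} + \frac{5176}{19761} = \frac{6773}{57} + \frac{5176}{19761} = \frac{44712095}{375459}$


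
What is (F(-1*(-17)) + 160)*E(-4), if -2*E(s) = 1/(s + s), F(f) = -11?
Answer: 149/16 ≈ 9.3125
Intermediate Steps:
E(s) = -1/(4*s) (E(s) = -1/(2*(s + s)) = -1/(2*s)/2 = -1/(4*s))
(F(-1*(-17)) + 160)*E(-4) = (-11 + 160)*(-1/4/(-4)) = 149*(-1/4*(-1/4)) = 149*(1/16) = 149/16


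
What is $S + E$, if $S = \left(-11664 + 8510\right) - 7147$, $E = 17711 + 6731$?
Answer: $14141$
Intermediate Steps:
$E = 24442$
$S = -10301$ ($S = -3154 - 7147 = -10301$)
$S + E = -10301 + 24442 = 14141$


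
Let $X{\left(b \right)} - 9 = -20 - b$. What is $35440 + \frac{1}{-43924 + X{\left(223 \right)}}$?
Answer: $\frac{1564959519}{44158} \approx 35440.0$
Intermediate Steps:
$X{\left(b \right)} = -11 - b$ ($X{\left(b \right)} = 9 - \left(20 + b\right) = -11 - b$)
$35440 + \frac{1}{-43924 + X{\left(223 \right)}} = 35440 + \frac{1}{-43924 - 234} = 35440 + \frac{1}{-44158} = 35440 - \frac{1}{44158} = \frac{1564959519}{44158}$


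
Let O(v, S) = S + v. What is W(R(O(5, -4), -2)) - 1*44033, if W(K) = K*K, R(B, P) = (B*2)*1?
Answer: -44029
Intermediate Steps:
R(B, P) = 2*B (R(B, P) = (2*B)*1 = 2*B)
W(K) = K**2
W(R(O(5, -4), -2)) - 1*44033 = (2*(-4 + 5))**2 - 1*44033 = (2*1)**2 - 44033 = 2**2 - 44033 = 4 - 44033 = -44029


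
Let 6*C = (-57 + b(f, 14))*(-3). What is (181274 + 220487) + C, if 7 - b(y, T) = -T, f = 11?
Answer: 401779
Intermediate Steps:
b(y, T) = 7 + T (b(y, T) = 7 - (-1)*T = 7 + T)
C = 18 (C = ((-57 + (7 + 14))*(-3))/6 = ((-57 + 21)*(-3))/6 = (-36*(-3))/6 = (⅙)*108 = 18)
(181274 + 220487) + C = (181274 + 220487) + 18 = 401761 + 18 = 401779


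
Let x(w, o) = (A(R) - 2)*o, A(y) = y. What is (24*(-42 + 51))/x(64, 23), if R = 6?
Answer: 54/23 ≈ 2.3478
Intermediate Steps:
x(w, o) = 4*o (x(w, o) = (6 - 2)*o = 4*o)
(24*(-42 + 51))/x(64, 23) = (24*(-42 + 51))/((4*23)) = (24*9)/92 = 216*(1/92) = 54/23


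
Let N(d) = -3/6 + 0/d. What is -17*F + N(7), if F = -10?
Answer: 339/2 ≈ 169.50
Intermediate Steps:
N(d) = -1/2 (N(d) = -3*1/6 + 0 = -1/2 + 0 = -1/2)
-17*F + N(7) = -17*(-10) - 1/2 = 170 - 1/2 = 339/2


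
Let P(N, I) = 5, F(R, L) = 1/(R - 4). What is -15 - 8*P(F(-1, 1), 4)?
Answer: -55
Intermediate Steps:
F(R, L) = 1/(-4 + R)
-15 - 8*P(F(-1, 1), 4) = -15 - 8*5 = -15 - 40 = -55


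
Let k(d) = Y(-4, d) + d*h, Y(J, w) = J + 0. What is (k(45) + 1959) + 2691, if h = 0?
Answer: 4646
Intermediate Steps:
Y(J, w) = J
k(d) = -4 (k(d) = -4 + d*0 = -4 + 0 = -4)
(k(45) + 1959) + 2691 = (-4 + 1959) + 2691 = 1955 + 2691 = 4646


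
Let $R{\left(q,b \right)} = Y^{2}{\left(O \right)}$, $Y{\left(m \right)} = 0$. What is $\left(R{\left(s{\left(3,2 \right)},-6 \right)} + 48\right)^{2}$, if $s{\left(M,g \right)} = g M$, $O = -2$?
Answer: $2304$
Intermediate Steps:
$s{\left(M,g \right)} = M g$
$R{\left(q,b \right)} = 0$ ($R{\left(q,b \right)} = 0^{2} = 0$)
$\left(R{\left(s{\left(3,2 \right)},-6 \right)} + 48\right)^{2} = \left(0 + 48\right)^{2} = 48^{2} = 2304$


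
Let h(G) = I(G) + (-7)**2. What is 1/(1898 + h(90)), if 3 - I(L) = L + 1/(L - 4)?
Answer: 86/159959 ≈ 0.00053764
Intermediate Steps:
I(L) = 3 - L - 1/(-4 + L) (I(L) = 3 - (L + 1/(L - 4)) = 3 - (L + 1/(-4 + L)) = 3 + (-L - 1/(-4 + L)) = 3 - L - 1/(-4 + L))
h(G) = 49 + (-13 - G**2 + 7*G)/(-4 + G) (h(G) = (-13 - G**2 + 7*G)/(-4 + G) + (-7)**2 = (-13 - G**2 + 7*G)/(-4 + G) + 49 = 49 + (-13 - G**2 + 7*G)/(-4 + G))
1/(1898 + h(90)) = 1/(1898 + (-209 - 1*90**2 + 56*90)/(-4 + 90)) = 1/(1898 + (-209 - 1*8100 + 5040)/86) = 1/(1898 + (-209 - 8100 + 5040)/86) = 1/(1898 + (1/86)*(-3269)) = 1/(1898 - 3269/86) = 1/(159959/86) = 86/159959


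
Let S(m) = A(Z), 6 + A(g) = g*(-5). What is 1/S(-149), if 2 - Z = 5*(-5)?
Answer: -1/141 ≈ -0.0070922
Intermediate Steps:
Z = 27 (Z = 2 - 5*(-5) = 2 - 1*(-25) = 2 + 25 = 27)
A(g) = -6 - 5*g (A(g) = -6 + g*(-5) = -6 - 5*g)
S(m) = -141 (S(m) = -6 - 5*27 = -6 - 135 = -141)
1/S(-149) = 1/(-141) = -1/141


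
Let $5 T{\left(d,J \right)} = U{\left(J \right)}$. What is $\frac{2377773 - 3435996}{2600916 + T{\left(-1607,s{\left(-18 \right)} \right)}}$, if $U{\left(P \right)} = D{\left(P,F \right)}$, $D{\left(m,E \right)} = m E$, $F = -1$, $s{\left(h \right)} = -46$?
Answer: $- \frac{5291115}{13004626} \approx -0.40686$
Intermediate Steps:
$D{\left(m,E \right)} = E m$
$U{\left(P \right)} = - P$
$T{\left(d,J \right)} = - \frac{J}{5}$ ($T{\left(d,J \right)} = \frac{\left(-1\right) J}{5} = - \frac{J}{5}$)
$\frac{2377773 - 3435996}{2600916 + T{\left(-1607,s{\left(-18 \right)} \right)}} = \frac{2377773 - 3435996}{2600916 - - \frac{46}{5}} = - \frac{1058223}{2600916 + \frac{46}{5}} = - \frac{1058223}{\frac{13004626}{5}} = \left(-1058223\right) \frac{5}{13004626} = - \frac{5291115}{13004626}$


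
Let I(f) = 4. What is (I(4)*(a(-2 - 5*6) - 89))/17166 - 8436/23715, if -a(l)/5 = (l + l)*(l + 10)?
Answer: -45614962/22616205 ≈ -2.0169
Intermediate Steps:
a(l) = -10*l*(10 + l) (a(l) = -5*(l + l)*(l + 10) = -5*2*l*(10 + l) = -10*l*(10 + l))
(I(4)*(a(-2 - 5*6) - 89))/17166 - 8436/23715 = (4*(-10*(-2 - 5*6)*(10 + (-2 - 5*6)) - 89))/17166 - 8436/23715 = (4*(-10*(-2 - 30)*(10 + (-2 - 30)) - 89))*(1/17166) - 8436*1/23715 = (4*(-10*(-32)*(10 - 32) - 89))*(1/17166) - 2812/7905 = (4*(-10*(-32)*(-22) - 89))*(1/17166) - 2812/7905 = (4*(-7040 - 89))*(1/17166) - 2812/7905 = (4*(-7129))*(1/17166) - 2812/7905 = -28516*1/17166 - 2812/7905 = -14258/8583 - 2812/7905 = -45614962/22616205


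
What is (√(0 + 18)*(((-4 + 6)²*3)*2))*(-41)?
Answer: -2952*√2 ≈ -4174.8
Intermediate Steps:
(√(0 + 18)*(((-4 + 6)²*3)*2))*(-41) = (√18*((2²*3)*2))*(-41) = ((3*√2)*((4*3)*2))*(-41) = ((3*√2)*(12*2))*(-41) = ((3*√2)*24)*(-41) = (72*√2)*(-41) = -2952*√2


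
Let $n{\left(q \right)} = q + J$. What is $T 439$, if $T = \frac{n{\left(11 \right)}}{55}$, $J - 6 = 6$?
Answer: $\frac{10097}{55} \approx 183.58$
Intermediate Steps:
$J = 12$ ($J = 6 + 6 = 12$)
$n{\left(q \right)} = 12 + q$ ($n{\left(q \right)} = q + 12 = 12 + q$)
$T = \frac{23}{55}$ ($T = \frac{12 + 11}{55} = 23 \cdot \frac{1}{55} = \frac{23}{55} \approx 0.41818$)
$T 439 = \frac{23}{55} \cdot 439 = \frac{10097}{55}$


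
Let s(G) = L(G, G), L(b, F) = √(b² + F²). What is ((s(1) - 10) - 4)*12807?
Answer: -179298 + 12807*√2 ≈ -1.6119e+5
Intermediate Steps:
L(b, F) = √(F² + b²)
s(G) = √2*√(G²) (s(G) = √(G² + G²) = √(2*G²) = √2*√(G²))
((s(1) - 10) - 4)*12807 = ((√2*√(1²) - 10) - 4)*12807 = ((√2*√1 - 10) - 4)*12807 = ((√2*1 - 10) - 4)*12807 = ((√2 - 10) - 4)*12807 = ((-10 + √2) - 4)*12807 = (-14 + √2)*12807 = -179298 + 12807*√2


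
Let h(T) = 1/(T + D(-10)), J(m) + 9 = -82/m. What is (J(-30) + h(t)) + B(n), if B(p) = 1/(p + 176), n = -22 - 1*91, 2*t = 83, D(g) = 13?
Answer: -213991/34335 ≈ -6.2324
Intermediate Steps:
t = 83/2 (t = (½)*83 = 83/2 ≈ 41.500)
J(m) = -9 - 82/m
n = -113 (n = -22 - 91 = -113)
B(p) = 1/(176 + p)
h(T) = 1/(13 + T) (h(T) = 1/(T + 13) = 1/(13 + T))
(J(-30) + h(t)) + B(n) = ((-9 - 82/(-30)) + 1/(13 + 83/2)) + 1/(176 - 113) = ((-9 - 82*(-1/30)) + 1/(109/2)) + 1/63 = ((-9 + 41/15) + 2/109) + 1/63 = (-94/15 + 2/109) + 1/63 = -10216/1635 + 1/63 = -213991/34335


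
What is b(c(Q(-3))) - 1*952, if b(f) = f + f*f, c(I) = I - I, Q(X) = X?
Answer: -952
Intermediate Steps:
c(I) = 0
b(f) = f + f²
b(c(Q(-3))) - 1*952 = 0*(1 + 0) - 1*952 = 0*1 - 952 = 0 - 952 = -952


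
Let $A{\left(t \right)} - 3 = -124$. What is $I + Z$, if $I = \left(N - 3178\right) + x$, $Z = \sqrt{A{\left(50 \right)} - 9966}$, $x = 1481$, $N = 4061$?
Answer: $2364 + i \sqrt{10087} \approx 2364.0 + 100.43 i$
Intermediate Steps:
$A{\left(t \right)} = -121$ ($A{\left(t \right)} = 3 - 124 = -121$)
$Z = i \sqrt{10087}$ ($Z = \sqrt{-121 - 9966} = \sqrt{-10087} = i \sqrt{10087} \approx 100.43 i$)
$I = 2364$ ($I = \left(4061 - 3178\right) + 1481 = 883 + 1481 = 2364$)
$I + Z = 2364 + i \sqrt{10087}$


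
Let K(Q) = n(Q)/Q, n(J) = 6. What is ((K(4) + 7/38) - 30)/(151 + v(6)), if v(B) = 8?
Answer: -538/3021 ≈ -0.17809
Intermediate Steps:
K(Q) = 6/Q
((K(4) + 7/38) - 30)/(151 + v(6)) = ((6/4 + 7/38) - 30)/(151 + 8) = ((6*(¼) + 7*(1/38)) - 30)/159 = ((3/2 + 7/38) - 30)*(1/159) = (32/19 - 30)*(1/159) = -538/19*1/159 = -538/3021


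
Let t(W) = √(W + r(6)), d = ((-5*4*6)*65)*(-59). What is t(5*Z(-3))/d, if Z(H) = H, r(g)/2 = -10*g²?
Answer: 7*I*√15/460200 ≈ 5.8911e-5*I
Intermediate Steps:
r(g) = -20*g² (r(g) = 2*(-10*g²) = -20*g²)
d = 460200 (d = (-20*6*65)*(-59) = -120*65*(-59) = -7800*(-59) = 460200)
t(W) = √(-720 + W) (t(W) = √(W - 20*6²) = √(W - 20*36) = √(W - 720) = √(-720 + W))
t(5*Z(-3))/d = √(-720 + 5*(-3))/460200 = √(-720 - 15)*(1/460200) = √(-735)*(1/460200) = (7*I*√15)*(1/460200) = 7*I*√15/460200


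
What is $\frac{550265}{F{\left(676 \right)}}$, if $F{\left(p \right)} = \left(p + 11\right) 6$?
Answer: $\frac{550265}{4122} \approx 133.49$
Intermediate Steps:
$F{\left(p \right)} = 66 + 6 p$ ($F{\left(p \right)} = \left(11 + p\right) 6 = 66 + 6 p$)
$\frac{550265}{F{\left(676 \right)}} = \frac{550265}{66 + 6 \cdot 676} = \frac{550265}{66 + 4056} = \frac{550265}{4122}$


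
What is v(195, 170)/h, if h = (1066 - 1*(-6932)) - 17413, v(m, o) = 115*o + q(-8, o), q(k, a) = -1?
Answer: -19549/9415 ≈ -2.0764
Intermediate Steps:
v(m, o) = -1 + 115*o (v(m, o) = 115*o - 1 = -1 + 115*o)
h = -9415 (h = (1066 + 6932) - 17413 = 7998 - 17413 = -9415)
v(195, 170)/h = (-1 + 115*170)/(-9415) = (-1 + 19550)*(-1/9415) = 19549*(-1/9415) = -19549/9415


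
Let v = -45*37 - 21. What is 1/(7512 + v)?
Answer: 1/5826 ≈ 0.00017164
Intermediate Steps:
v = -1686 (v = -1665 - 21 = -1686)
1/(7512 + v) = 1/(7512 - 1686) = 1/5826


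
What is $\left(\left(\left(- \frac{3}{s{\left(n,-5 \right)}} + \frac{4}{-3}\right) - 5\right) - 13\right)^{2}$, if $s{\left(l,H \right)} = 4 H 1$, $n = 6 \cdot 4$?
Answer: $\frac{1324801}{3600} \approx 368.0$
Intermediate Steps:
$n = 24$
$s{\left(l,H \right)} = 4 H$
$\left(\left(\left(- \frac{3}{s{\left(n,-5 \right)}} + \frac{4}{-3}\right) - 5\right) - 13\right)^{2} = \left(\left(\left(- \frac{3}{4 \left(-5\right)} + \frac{4}{-3}\right) - 5\right) - 13\right)^{2} = \left(\left(\left(- \frac{3}{-20} + 4 \left(- \frac{1}{3}\right)\right) - 5\right) - 13\right)^{2} = \left(\left(\left(\left(-3\right) \left(- \frac{1}{20}\right) - \frac{4}{3}\right) - 5\right) - 13\right)^{2} = \left(\left(\left(\frac{3}{20} - \frac{4}{3}\right) - 5\right) - 13\right)^{2} = \left(\left(- \frac{71}{60} - 5\right) - 13\right)^{2} = \left(- \frac{371}{60} - 13\right)^{2} = \left(- \frac{1151}{60}\right)^{2} = \frac{1324801}{3600}$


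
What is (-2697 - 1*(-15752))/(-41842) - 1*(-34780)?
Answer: 1455251705/41842 ≈ 34780.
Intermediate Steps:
(-2697 - 1*(-15752))/(-41842) - 1*(-34780) = (-2697 + 15752)*(-1/41842) + 34780 = 13055*(-1/41842) + 34780 = -13055/41842 + 34780 = 1455251705/41842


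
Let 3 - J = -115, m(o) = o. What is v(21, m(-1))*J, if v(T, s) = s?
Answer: -118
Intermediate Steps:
J = 118 (J = 3 - 1*(-115) = 3 + 115 = 118)
v(21, m(-1))*J = -1*118 = -118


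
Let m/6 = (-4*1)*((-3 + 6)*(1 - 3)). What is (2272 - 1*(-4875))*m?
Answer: 1029168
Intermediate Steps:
m = 144 (m = 6*((-4*1)*((-3 + 6)*(1 - 3))) = 6*(-12*(-2)) = 6*(-4*(-6)) = 6*24 = 144)
(2272 - 1*(-4875))*m = (2272 - 1*(-4875))*144 = (2272 + 4875)*144 = 7147*144 = 1029168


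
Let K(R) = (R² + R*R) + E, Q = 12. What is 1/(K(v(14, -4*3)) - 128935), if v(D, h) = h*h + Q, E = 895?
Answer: -1/79368 ≈ -1.2600e-5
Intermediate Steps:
v(D, h) = 12 + h² (v(D, h) = h*h + 12 = h² + 12 = 12 + h²)
K(R) = 895 + 2*R² (K(R) = (R² + R*R) + 895 = (R² + R²) + 895 = 2*R² + 895 = 895 + 2*R²)
1/(K(v(14, -4*3)) - 128935) = 1/((895 + 2*(12 + (-4*3)²)²) - 128935) = 1/((895 + 2*(12 + (-12)²)²) - 128935) = 1/((895 + 2*(12 + 144)²) - 128935) = 1/((895 + 2*156²) - 128935) = 1/((895 + 2*24336) - 128935) = 1/((895 + 48672) - 128935) = 1/(49567 - 128935) = 1/(-79368) = -1/79368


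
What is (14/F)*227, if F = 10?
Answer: 1589/5 ≈ 317.80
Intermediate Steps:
(14/F)*227 = (14/10)*227 = (14*(⅒))*227 = (7/5)*227 = 1589/5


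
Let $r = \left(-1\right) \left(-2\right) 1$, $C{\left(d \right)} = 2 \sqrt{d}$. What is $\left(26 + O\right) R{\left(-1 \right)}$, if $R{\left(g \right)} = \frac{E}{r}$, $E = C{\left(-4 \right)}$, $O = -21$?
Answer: $10 i \approx 10.0 i$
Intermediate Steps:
$E = 4 i$ ($E = 2 \sqrt{-4} = 2 \cdot 2 i = 4 i \approx 4.0 i$)
$r = 2$ ($r = 2 \cdot 1 = 2$)
$R{\left(g \right)} = 2 i$ ($R{\left(g \right)} = \frac{4 i}{2} = 4 i \frac{1}{2} = 2 i$)
$\left(26 + O\right) R{\left(-1 \right)} = \left(26 - 21\right) 2 i = 5 \cdot 2 i = 10 i$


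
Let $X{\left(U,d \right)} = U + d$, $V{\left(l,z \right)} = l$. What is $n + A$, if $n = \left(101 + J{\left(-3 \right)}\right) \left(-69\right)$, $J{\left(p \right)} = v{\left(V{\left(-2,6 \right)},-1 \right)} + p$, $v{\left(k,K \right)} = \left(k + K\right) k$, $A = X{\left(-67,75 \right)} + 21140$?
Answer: $13972$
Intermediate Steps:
$A = 21148$ ($A = \left(-67 + 75\right) + 21140 = 8 + 21140 = 21148$)
$v{\left(k,K \right)} = k \left(K + k\right)$ ($v{\left(k,K \right)} = \left(K + k\right) k = k \left(K + k\right)$)
$J{\left(p \right)} = 6 + p$ ($J{\left(p \right)} = - 2 \left(-1 - 2\right) + p = \left(-2\right) \left(-3\right) + p = 6 + p$)
$n = -7176$ ($n = \left(101 + \left(6 - 3\right)\right) \left(-69\right) = \left(101 + 3\right) \left(-69\right) = 104 \left(-69\right) = -7176$)
$n + A = -7176 + 21148 = 13972$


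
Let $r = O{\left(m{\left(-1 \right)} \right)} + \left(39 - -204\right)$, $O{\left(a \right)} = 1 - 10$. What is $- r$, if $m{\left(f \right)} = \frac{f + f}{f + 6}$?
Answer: $-234$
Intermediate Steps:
$m{\left(f \right)} = \frac{2 f}{6 + f}$
$O{\left(a \right)} = -9$ ($O{\left(a \right)} = 1 - 10 = -9$)
$r = 234$ ($r = -9 + \left(39 - -204\right) = -9 + \left(39 + 204\right) = -9 + 243 = 234$)
$- r = \left(-1\right) 234 = -234$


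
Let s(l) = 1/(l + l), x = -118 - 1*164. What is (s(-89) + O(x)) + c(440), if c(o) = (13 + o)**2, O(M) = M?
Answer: 36477005/178 ≈ 2.0493e+5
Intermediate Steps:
x = -282 (x = -118 - 164 = -282)
s(l) = 1/(2*l)
(s(-89) + O(x)) + c(440) = ((1/2)/(-89) - 282) + (13 + 440)**2 = ((1/2)*(-1/89) - 282) + 453**2 = (-1/178 - 282) + 205209 = -50197/178 + 205209 = 36477005/178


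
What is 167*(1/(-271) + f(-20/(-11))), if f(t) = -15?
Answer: -679022/271 ≈ -2505.6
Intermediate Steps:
167*(1/(-271) + f(-20/(-11))) = 167*(1/(-271) - 15) = 167*(-1/271 - 15) = 167*(-4066/271) = -679022/271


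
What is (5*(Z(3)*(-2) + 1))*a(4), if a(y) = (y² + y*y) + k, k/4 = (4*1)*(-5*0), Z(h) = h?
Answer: -800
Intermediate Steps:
k = 0 (k = 4*((4*1)*(-5*0)) = 4*(4*0) = 4*0 = 0)
a(y) = 2*y² (a(y) = (y² + y*y) + 0 = (y² + y²) + 0 = 2*y² + 0 = 2*y²)
(5*(Z(3)*(-2) + 1))*a(4) = (5*(3*(-2) + 1))*(2*4²) = (5*(-6 + 1))*(2*16) = (5*(-5))*32 = -25*32 = -800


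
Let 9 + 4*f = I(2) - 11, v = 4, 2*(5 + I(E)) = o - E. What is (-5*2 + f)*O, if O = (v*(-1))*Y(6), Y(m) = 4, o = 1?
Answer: 262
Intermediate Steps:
I(E) = -9/2 - E/2 (I(E) = -5 + (1 - E)/2 = -5 + (½ - E/2) = -9/2 - E/2)
f = -51/8 (f = -9/4 + ((-9/2 - ½*2) - 11)/4 = -9/4 + ((-9/2 - 1) - 11)/4 = -9/4 + (-11/2 - 11)/4 = -9/4 + (¼)*(-33/2) = -9/4 - 33/8 = -51/8 ≈ -6.3750)
O = -16 (O = (4*(-1))*4 = -4*4 = -16)
(-5*2 + f)*O = (-5*2 - 51/8)*(-16) = (-10 - 51/8)*(-16) = -131/8*(-16) = 262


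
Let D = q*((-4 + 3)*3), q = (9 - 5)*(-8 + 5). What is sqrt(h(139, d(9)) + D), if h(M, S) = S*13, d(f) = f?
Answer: 3*sqrt(17) ≈ 12.369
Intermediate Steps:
q = -12 (q = 4*(-3) = -12)
h(M, S) = 13*S
D = 36 (D = -12*(-4 + 3)*3 = -(-12)*3 = -12*(-3) = 36)
sqrt(h(139, d(9)) + D) = sqrt(13*9 + 36) = sqrt(117 + 36) = sqrt(153) = 3*sqrt(17)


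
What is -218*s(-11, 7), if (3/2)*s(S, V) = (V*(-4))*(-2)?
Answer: -24416/3 ≈ -8138.7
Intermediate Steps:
s(S, V) = 16*V/3 (s(S, V) = 2*((V*(-4))*(-2))/3 = 2*(-4*V*(-2))/3 = 2*(8*V)/3 = 16*V/3)
-218*s(-11, 7) = -3488*7/3 = -218*112/3 = -24416/3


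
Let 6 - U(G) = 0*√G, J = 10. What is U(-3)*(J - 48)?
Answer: -228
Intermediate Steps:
U(G) = 6 (U(G) = 6 - 0*√G = 6 - 1*0 = 6 + 0 = 6)
U(-3)*(J - 48) = 6*(10 - 48) = 6*(-38) = -228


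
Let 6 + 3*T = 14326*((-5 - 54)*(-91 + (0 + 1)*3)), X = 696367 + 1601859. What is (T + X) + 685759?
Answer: 83332541/3 ≈ 2.7778e+7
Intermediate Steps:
X = 2298226
T = 74380586/3 (T = -2 + (14326*((-5 - 54)*(-91 + (0 + 1)*3)))/3 = -2 + (14326*(-59*(-91 + 1*3)))/3 = -2 + (14326*(-59*(-91 + 3)))/3 = -2 + (14326*(-59*(-88)))/3 = -2 + (14326*5192)/3 = -2 + (1/3)*74380592 = -2 + 74380592/3 = 74380586/3 ≈ 2.4794e+7)
(T + X) + 685759 = (74380586/3 + 2298226) + 685759 = 81275264/3 + 685759 = 83332541/3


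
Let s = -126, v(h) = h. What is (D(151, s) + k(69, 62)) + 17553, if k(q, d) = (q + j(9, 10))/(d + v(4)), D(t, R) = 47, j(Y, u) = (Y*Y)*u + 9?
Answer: 193748/11 ≈ 17613.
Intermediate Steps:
j(Y, u) = 9 + u*Y**2 (j(Y, u) = Y**2*u + 9 = u*Y**2 + 9 = 9 + u*Y**2)
k(q, d) = (819 + q)/(4 + d) (k(q, d) = (q + (9 + 10*9**2))/(d + 4) = (q + (9 + 10*81))/(4 + d) = (q + (9 + 810))/(4 + d) = (q + 819)/(4 + d) = (819 + q)/(4 + d))
(D(151, s) + k(69, 62)) + 17553 = (47 + (819 + 69)/(4 + 62)) + 17553 = (47 + 888/66) + 17553 = (47 + (1/66)*888) + 17553 = (47 + 148/11) + 17553 = 665/11 + 17553 = 193748/11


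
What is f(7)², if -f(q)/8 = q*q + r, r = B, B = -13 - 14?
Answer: 30976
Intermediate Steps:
B = -27
r = -27
f(q) = 216 - 8*q² (f(q) = -8*(q*q - 27) = -8*(q² - 27) = -8*(-27 + q²) = 216 - 8*q²)
f(7)² = (216 - 8*7²)² = (216 - 8*49)² = (216 - 392)² = (-176)² = 30976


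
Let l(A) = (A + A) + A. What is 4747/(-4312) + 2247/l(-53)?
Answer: -3481279/228536 ≈ -15.233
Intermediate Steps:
l(A) = 3*A (l(A) = 2*A + A = 3*A)
4747/(-4312) + 2247/l(-53) = 4747/(-4312) + 2247/((3*(-53))) = 4747*(-1/4312) + 2247/(-159) = -4747/4312 + 2247*(-1/159) = -4747/4312 - 749/53 = -3481279/228536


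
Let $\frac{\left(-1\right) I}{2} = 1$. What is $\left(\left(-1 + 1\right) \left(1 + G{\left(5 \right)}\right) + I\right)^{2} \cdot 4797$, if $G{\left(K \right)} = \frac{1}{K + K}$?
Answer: $19188$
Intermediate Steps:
$I = -2$ ($I = \left(-2\right) 1 = -2$)
$G{\left(K \right)} = \frac{1}{2 K}$
$\left(\left(-1 + 1\right) \left(1 + G{\left(5 \right)}\right) + I\right)^{2} \cdot 4797 = \left(\left(-1 + 1\right) \left(1 + \frac{1}{2 \cdot 5}\right) - 2\right)^{2} \cdot 4797 = \left(0 \left(1 + \frac{1}{2} \cdot \frac{1}{5}\right) - 2\right)^{2} \cdot 4797 = \left(0 \left(1 + \frac{1}{10}\right) - 2\right)^{2} \cdot 4797 = \left(0 \cdot \frac{11}{10} - 2\right)^{2} \cdot 4797 = \left(0 - 2\right)^{2} \cdot 4797 = \left(-2\right)^{2} \cdot 4797 = 4 \cdot 4797 = 19188$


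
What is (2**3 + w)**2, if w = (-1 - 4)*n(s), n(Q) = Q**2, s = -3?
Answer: 1369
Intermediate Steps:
w = -45 (w = (-1 - 4)*(-3)**2 = -5*9 = -45)
(2**3 + w)**2 = (2**3 - 45)**2 = (8 - 45)**2 = (-37)**2 = 1369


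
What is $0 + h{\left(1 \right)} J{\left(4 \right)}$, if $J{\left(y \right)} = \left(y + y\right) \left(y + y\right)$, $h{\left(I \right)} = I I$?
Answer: $64$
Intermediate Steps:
$h{\left(I \right)} = I^{2}$
$J{\left(y \right)} = 4 y^{2}$ ($J{\left(y \right)} = 2 y 2 y = 4 y^{2}$)
$0 + h{\left(1 \right)} J{\left(4 \right)} = 0 + 1^{2} \cdot 4 \cdot 4^{2} = 0 + 1 \cdot 4 \cdot 16 = 0 + 1 \cdot 64 = 0 + 64 = 64$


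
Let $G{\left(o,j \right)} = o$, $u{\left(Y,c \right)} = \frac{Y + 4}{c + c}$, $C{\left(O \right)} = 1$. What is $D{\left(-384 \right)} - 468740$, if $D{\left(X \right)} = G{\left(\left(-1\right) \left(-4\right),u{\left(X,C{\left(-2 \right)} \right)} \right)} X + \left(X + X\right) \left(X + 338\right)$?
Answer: $-434948$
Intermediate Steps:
$u{\left(Y,c \right)} = \frac{4 + Y}{2 c}$
$D{\left(X \right)} = 4 X + 2 X \left(338 + X\right)$ ($D{\left(X \right)} = \left(-1\right) \left(-4\right) X + \left(X + X\right) \left(X + 338\right) = 4 X + 2 X \left(338 + X\right)$)
$D{\left(-384 \right)} - 468740 = 2 \left(-384\right) \left(340 - 384\right) - 468740 = 2 \left(-384\right) \left(-44\right) - 468740 = 33792 - 468740 = -434948$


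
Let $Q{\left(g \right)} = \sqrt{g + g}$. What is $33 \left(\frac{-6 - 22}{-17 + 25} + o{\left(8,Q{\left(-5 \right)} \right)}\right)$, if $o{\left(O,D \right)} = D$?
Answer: $- \frac{231}{2} + 33 i \sqrt{10} \approx -115.5 + 104.36 i$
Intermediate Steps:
$Q{\left(g \right)} = \sqrt{2} \sqrt{g}$ ($Q{\left(g \right)} = \sqrt{2 g} = \sqrt{2} \sqrt{g}$)
$33 \left(\frac{-6 - 22}{-17 + 25} + o{\left(8,Q{\left(-5 \right)} \right)}\right) = 33 \left(\frac{-6 - 22}{-17 + 25} + \sqrt{2} \sqrt{-5}\right) = 33 \left(- \frac{28}{8} + \sqrt{2} i \sqrt{5}\right) = 33 \left(\left(-28\right) \frac{1}{8} + i \sqrt{10}\right) = 33 \left(- \frac{7}{2} + i \sqrt{10}\right) = - \frac{231}{2} + 33 i \sqrt{10}$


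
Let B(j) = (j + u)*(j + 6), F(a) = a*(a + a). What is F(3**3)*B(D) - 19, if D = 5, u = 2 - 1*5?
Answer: 32057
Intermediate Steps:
u = -3 (u = 2 - 5 = -3)
F(a) = 2*a**2 (F(a) = a*(2*a) = 2*a**2)
B(j) = (-3 + j)*(6 + j) (B(j) = (j - 3)*(j + 6) = (-3 + j)*(6 + j))
F(3**3)*B(D) - 19 = (2*(3**3)**2)*(-18 + 5**2 + 3*5) - 19 = (2*27**2)*(-18 + 25 + 15) - 19 = (2*729)*22 - 19 = 1458*22 - 19 = 32076 - 19 = 32057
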